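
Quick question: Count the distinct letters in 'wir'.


Unique letters in 'wir': {i, r, w} = 3 distinct letters.

3


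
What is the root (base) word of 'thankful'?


Remove suffix '-ful' from 'thankful' to get root 'thank'.

thank


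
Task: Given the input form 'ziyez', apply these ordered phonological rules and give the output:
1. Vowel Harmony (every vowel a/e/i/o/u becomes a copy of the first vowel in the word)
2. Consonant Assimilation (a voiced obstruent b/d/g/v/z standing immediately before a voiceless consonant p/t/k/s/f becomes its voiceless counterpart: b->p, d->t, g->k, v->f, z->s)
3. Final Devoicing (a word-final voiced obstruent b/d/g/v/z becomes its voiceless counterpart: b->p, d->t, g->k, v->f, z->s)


Starting form: 'ziyez'
Rule 1: Vowel Harmony: all vowels become 'i' (matching first vowel). 'ziyez' -> 'ziyiz'
Rule 2: Consonant Assimilation: no voiced obstruent (b/d/g/v/z) stands immediately before a voiceless consonant (p/t/k/s/f). No change.
Rule 3: Final Devoicing: word-final voiced obstruent 'z' becomes voiceless 's'. 'ziyiz' -> 'ziyis'
Final form: 'ziyis'

ziyis


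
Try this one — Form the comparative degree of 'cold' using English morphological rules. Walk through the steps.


Apply comparative formation (add -er): 'cold' -> 'colder'.

colder


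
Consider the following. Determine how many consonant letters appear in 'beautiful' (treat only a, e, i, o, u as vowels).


Consonants in 'beautiful': b, t, f, l = 4 consonants.

4


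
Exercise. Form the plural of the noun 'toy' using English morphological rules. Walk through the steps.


Apply rule: Add -s. 'toy' becomes 'toys'.

toys


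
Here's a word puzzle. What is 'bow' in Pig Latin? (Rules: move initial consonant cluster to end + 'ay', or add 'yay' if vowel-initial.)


'bow': move consonant cluster 'b' to end and add 'ay': 'owbay'.

owbay


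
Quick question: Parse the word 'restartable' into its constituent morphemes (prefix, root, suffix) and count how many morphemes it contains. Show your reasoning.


Step 1: Identify prefix: 're' (meaning: again)
Step 2: Identify root: 'start'
Step 3: Identify suffix(es): 'able'
Decomposition: re- (prefix: again) + start (root) + -able (suffix: capable of)
Total morphemes: 3

3 morphemes (re- (prefix: again) + start (root) + -able (suffix: capable of))


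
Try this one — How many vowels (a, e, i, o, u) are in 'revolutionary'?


Vowels in 'revolutionary': e, o, u, i, o, a = 6 vowels.

6


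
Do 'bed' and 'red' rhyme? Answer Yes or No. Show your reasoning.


Rime (stressed vowel + following sounds) of 'bed': -ed = /ɛd/
Rime of 'red': -ed = /ɛd/
/ɛd/ and /ɛd/ are the same ending sound, so the words rhyme.

Yes


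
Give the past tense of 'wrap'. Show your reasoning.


Apply rule: Double final consonant and add -ed. 'wrap' becomes 'wrapped'.

wrapped


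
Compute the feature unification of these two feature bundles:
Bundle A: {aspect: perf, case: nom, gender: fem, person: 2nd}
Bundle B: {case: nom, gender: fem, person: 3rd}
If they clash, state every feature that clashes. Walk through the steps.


Compare features:
aspect: A=perf vs B=_ -> unified: perf
case: A=nom vs B=nom -> unified: nom
gender: A=fem vs B=fem -> unified: fem
person: A=2nd vs B=3rd -> CLASH
Clash detected on feature 'person' (2nd vs 3rd); unification fails.

CLASH on 'person' (2nd vs 3rd)


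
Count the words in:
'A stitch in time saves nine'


Split into words: A | stitch | in | time | saves | nine = 6 words.

6


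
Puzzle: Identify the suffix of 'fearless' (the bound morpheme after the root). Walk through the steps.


The word 'fearless' = 'fear' (root) + '-less' (suffix). The suffix is '-less'.

less


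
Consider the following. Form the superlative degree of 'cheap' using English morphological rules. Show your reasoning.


Apply superlative formation (add -est): 'cheap' -> 'cheapest'.

cheapest


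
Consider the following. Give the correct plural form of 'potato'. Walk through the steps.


Apply rule: Add -es (consonant + o). 'potato' becomes 'potatoes'.

potatoes


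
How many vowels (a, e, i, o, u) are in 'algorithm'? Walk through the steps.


Vowels in 'algorithm': a, o, i = 3 vowels.

3


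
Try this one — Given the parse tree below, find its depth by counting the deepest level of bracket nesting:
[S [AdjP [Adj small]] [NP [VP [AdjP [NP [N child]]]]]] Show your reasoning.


Count bracket nesting levels:
'[' at pos 0: depth = 1
'[' at pos 3: depth = 2
'[' at pos 9: depth = 3
'[' at pos 22: depth = 2
'[' at pos 26: depth = 3
'[' at pos 30: depth = 4
'[' at pos 36: depth = 5
'[' at pos 40: depth = 6
Maximum depth reached: 6

6


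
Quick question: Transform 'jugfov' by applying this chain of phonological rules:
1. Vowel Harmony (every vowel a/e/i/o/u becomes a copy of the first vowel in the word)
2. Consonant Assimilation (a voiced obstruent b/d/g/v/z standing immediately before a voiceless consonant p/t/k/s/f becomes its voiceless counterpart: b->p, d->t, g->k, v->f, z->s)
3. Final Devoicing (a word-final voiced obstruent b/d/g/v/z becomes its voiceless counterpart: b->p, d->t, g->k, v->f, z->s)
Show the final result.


Starting form: 'jugfov'
Rule 1: Vowel Harmony: all vowels become 'u' (matching first vowel). 'jugfov' -> 'jugfuv'
Rule 2: Consonant Assimilation: voiced obstruent before voiceless consonant becomes voiceless ('gf' -> 'kf'). 'jugfuv' -> 'jukfuv'
Rule 3: Final Devoicing: word-final voiced obstruent 'v' becomes voiceless 'f'. 'jukfuv' -> 'jukfuf'
Final form: 'jukfuf'

jukfuf


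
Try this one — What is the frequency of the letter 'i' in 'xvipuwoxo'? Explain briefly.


Letter 'i' in 'xvipuwoxo': found at position(s) 3 = 1 occurrence(s).

1


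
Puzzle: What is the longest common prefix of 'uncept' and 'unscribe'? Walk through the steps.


Compare from the start: 2 characters match: 'un'. Mismatch at position 3: 'c' vs 's'.

un


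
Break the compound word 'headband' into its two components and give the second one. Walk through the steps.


Split 'headband' into 'head' + 'band'. The second part is 'band'.

band


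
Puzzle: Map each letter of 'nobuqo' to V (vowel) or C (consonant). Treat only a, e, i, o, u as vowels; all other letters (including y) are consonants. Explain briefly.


Letter mapping: n = C, o = V, b = C, u = V, q = C, o = V.

CVCVCV


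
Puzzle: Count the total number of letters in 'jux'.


Spell out 'jux' and number each letter: j(1), u(2), x(3). Total: 3 letters.

3


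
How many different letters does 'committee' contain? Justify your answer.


Unique letters in 'committee': {c, e, i, m, o, t} = 6 distinct letters.

6


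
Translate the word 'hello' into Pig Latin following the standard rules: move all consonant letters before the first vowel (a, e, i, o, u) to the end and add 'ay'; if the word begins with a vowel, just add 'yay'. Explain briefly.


'hello': move consonant cluster 'h' to end and add 'ay': 'ellohay'.

ellohay


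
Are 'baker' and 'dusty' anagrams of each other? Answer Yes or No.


Sorted letters of 'baker': 'abekr'
Sorted letters of 'dusty': 'dstuy'
They do not match.

No


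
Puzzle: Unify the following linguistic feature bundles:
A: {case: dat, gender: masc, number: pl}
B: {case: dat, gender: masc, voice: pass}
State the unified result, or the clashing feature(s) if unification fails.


Compare features:
case: A=dat vs B=dat -> unified: dat
gender: A=masc vs B=masc -> unified: masc
number: A=pl vs B=_ -> unified: pl
voice: A=_ vs B=pass -> unified: pass
No clashes found.

Unified: {case: dat, gender: masc, number: pl, voice: pass}


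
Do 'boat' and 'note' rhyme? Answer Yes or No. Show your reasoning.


Rime (stressed vowel + following sounds) of 'boat': -oat = /oʊt/
Rime of 'note': -ote = /oʊt/
/oʊt/ and /oʊt/ are the same ending sound, so the words rhyme.

Yes


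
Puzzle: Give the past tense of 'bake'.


Apply rule: Add -d (word ends in -e). 'bake' becomes 'baked'.

baked


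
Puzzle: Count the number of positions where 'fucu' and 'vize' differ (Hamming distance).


Alignment:
Position 1: 'f' vs 'v' = DIFFER
Position 2: 'u' vs 'i' = DIFFER
Position 3: 'c' vs 'z' = DIFFER
Position 4: 'u' vs 'e' = DIFFER
Total differences: 4

4


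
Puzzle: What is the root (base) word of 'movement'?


Remove suffix '-ment' from 'movement' to get root 'move'.

move


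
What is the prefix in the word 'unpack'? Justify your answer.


The word 'unpack' = 'un' (prefix) + 'pack' (root). The prefix is 'un'.

un


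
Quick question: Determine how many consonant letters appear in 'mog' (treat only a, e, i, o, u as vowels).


Consonants in 'mog': m, g = 2 consonants.

2


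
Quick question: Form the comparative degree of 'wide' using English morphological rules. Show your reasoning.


Apply comparative formation (ends in e: add -r): 'wide' -> 'wider'.

wider


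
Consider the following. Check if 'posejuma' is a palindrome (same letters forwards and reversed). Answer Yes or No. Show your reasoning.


Forward: 'posejuma'
Reversed: 'amujesop'
They differ.

No


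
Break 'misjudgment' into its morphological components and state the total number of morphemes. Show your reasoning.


Step 1: Identify prefix: 'mis' (meaning: wrongly)
Step 2: Identify root: 'judge'
Step 3: Identify suffix(es): 'ment'
Decomposition: mis- (prefix: wrongly) + judge (root) + -ment (suffix: action/result)
Total morphemes: 3

3 morphemes (mis- (prefix: wrongly) + judge (root) + -ment (suffix: action/result))


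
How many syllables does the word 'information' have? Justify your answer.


Break 'information' into syllables: in-for-ma-tion -> in | for | ma | tion = 4 syllables

4 syllables


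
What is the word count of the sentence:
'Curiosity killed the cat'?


Split into words: Curiosity | killed | the | cat = 4 words.

4


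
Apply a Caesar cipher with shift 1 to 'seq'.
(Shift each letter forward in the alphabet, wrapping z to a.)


Shift each letter by 1: s -> t, e -> f, q -> r. Result: 'tfr'.

tfr


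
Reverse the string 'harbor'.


Reverse 'harbor' character by character: 'robrah'.

robrah


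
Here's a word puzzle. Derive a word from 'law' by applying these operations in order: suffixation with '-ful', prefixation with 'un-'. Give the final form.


Step 1: Add suffix '-ful' to 'law' = 'lawful'
Step 2: Add prefix 'un-' to 'lawful' = 'unlawful'

unlawful


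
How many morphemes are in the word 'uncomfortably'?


Decomposition: un- (prefix) + comfort (root) + -able (suffix) + -ly (suffix) = 4 morpheme(s)

4 morphemes


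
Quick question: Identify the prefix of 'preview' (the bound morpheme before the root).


The word 'preview' = 'pre' (prefix) + 'view' (root). The prefix is 'pre'.

pre


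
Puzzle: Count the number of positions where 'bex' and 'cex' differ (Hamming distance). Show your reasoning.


Alignment:
Position 1: 'b' vs 'c' = DIFFER
Position 2: 'e' vs 'e' = match
Position 3: 'x' vs 'x' = match
Total differences: 1

1


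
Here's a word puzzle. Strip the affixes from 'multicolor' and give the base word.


Remove prefix 'multi' from 'multicolor' to get root 'color'.

color


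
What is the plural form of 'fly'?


Apply rule: Change -y to -ies (consonant + y). 'fly' becomes 'flies'.

flies


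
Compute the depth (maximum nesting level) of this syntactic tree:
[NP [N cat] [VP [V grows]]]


Count bracket nesting levels:
'[' at pos 0: depth = 1
'[' at pos 4: depth = 2
'[' at pos 12: depth = 2
'[' at pos 16: depth = 3
Maximum depth reached: 3

3


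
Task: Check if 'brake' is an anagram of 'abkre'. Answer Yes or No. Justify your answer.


Sorted letters of 'brake': 'abekr'
Sorted letters of 'abkre': 'abekr'
They match.

Yes


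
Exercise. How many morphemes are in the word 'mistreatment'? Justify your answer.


Decomposition: mis- (prefix) + treat (root) + -ment (suffix) = 3 morpheme(s)

3 morphemes


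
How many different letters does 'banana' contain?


Unique letters in 'banana': {a, b, n} = 3 distinct letters.

3


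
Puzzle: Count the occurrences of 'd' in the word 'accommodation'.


Letter 'd' in 'accommodation': found at position(s) 8 = 1 occurrence(s).

1


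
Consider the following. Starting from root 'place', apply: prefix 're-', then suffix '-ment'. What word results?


Step 1: Add prefix 're-' to 'place' = 'replace'
Step 2: Add suffix '-ment' to 'replace' = 'replacement'

replacement


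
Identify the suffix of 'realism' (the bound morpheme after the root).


The word 'realism' = 'real' (root) + '-ism' (suffix). The suffix is '-ism'.

ism


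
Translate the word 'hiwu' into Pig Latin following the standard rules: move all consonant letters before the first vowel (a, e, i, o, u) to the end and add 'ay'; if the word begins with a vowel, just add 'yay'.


'hiwu': move consonant cluster 'h' to end and add 'ay': 'iwuhay'.

iwuhay


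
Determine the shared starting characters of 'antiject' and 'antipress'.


Compare from the start: 4 characters match: 'anti'. Mismatch at position 5: 'j' vs 'p'.

anti


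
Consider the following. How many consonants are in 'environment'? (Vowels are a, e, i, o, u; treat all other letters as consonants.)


Consonants in 'environment': n, v, r, n, m, n, t = 7 consonants.

7


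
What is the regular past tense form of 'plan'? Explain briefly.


Apply rule: Double final consonant and add -ed. 'plan' becomes 'planned'.

planned


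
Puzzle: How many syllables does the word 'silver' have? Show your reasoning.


Break 'silver' into syllables: sil-ver -> sil | ver = 2 syllables

2 syllables


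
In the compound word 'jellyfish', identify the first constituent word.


Split 'jellyfish' into 'jelly' + 'fish'. The first part is 'jelly'.

jelly


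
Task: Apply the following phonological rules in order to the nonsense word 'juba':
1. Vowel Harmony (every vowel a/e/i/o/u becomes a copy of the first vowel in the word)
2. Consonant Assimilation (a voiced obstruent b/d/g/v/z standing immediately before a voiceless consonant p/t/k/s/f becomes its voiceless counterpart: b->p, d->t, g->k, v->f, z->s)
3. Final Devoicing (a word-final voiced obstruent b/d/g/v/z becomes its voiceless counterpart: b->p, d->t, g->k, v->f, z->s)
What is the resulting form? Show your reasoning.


Starting form: 'juba'
Rule 1: Vowel Harmony: all vowels become 'u' (matching first vowel). 'juba' -> 'jubu'
Rule 2: Consonant Assimilation: no voiced obstruent (b/d/g/v/z) stands immediately before a voiceless consonant (p/t/k/s/f). No change.
Rule 3: Final Devoicing: the word ends in the vowel 'u', not a consonant. No change.
Final form: 'jubu'

jubu


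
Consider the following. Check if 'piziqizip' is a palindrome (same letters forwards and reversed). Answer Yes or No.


Forward: 'piziqizip'
Reversed: 'piziqizip'
They are identical.

Yes


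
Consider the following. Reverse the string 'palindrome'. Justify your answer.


Reverse 'palindrome' character by character: 'emordnilap'.

emordnilap


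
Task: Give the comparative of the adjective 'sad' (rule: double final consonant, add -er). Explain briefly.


Apply comparative formation (double final consonant, add -er): 'sad' -> 'sadder'.

sadder


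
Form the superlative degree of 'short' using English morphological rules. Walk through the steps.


Apply superlative formation (add -est): 'short' -> 'shortest'.

shortest


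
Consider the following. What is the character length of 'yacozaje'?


Spell out 'yacozaje' and number each letter: y(1), a(2), c(3), o(4), z(5), a(6), j(7), e(8). Total: 8 letters.

8


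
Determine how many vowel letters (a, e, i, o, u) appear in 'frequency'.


Vowels in 'frequency': e, u, e = 3 vowels.

3


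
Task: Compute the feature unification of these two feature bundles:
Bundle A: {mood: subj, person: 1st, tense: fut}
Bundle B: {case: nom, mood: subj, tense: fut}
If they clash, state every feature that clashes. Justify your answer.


Compare features:
case: A=_ vs B=nom -> unified: nom
mood: A=subj vs B=subj -> unified: subj
person: A=1st vs B=_ -> unified: 1st
tense: A=fut vs B=fut -> unified: fut
No clashes found.

Unified: {case: nom, mood: subj, person: 1st, tense: fut}


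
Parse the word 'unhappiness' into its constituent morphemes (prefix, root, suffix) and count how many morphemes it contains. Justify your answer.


Step 1: Identify prefix: 'un' (meaning: not/reverse)
Step 2: Identify root: 'happy'
Step 3: Identify suffix(es): 'ness'
Decomposition: un- (prefix: not/reverse) + happy (root) + -ness (suffix: state of)
Total morphemes: 3

3 morphemes (un- (prefix: not/reverse) + happy (root) + -ness (suffix: state of))


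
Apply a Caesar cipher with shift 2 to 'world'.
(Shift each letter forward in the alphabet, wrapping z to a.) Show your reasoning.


Shift each letter by 2: w -> y, o -> q, r -> t, l -> n, d -> f. Result: 'yqtnf'.

yqtnf


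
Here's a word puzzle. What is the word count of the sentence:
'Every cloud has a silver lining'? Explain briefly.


Split into words: Every | cloud | has | a | silver | lining = 6 words.

6


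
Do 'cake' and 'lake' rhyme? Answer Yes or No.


Rime (stressed vowel + following sounds) of 'cake': -ake = /eɪk/
Rime of 'lake': -ake = /eɪk/
/eɪk/ and /eɪk/ are the same ending sound, so the words rhyme.

Yes


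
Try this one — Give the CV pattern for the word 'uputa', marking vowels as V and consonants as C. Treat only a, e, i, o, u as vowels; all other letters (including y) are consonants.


Letter mapping: u = V, p = C, u = V, t = C, a = V.

VCVCV


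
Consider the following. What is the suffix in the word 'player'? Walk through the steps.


The word 'player' = 'play' (root) + '-er' (suffix). The suffix is '-er'.

er


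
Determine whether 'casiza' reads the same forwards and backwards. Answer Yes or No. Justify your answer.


Forward: 'casiza'
Reversed: 'azisac'
They differ.

No


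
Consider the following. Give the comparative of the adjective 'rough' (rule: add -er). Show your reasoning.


Apply comparative formation (add -er): 'rough' -> 'rougher'.

rougher


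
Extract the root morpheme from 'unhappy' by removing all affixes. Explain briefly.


Remove prefix 'un' from 'unhappy' to get root 'happy'.

happy


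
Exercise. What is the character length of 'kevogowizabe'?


Spell out 'kevogowizabe' and number each letter: k(1), e(2), v(3), o(4), g(5), o(6), w(7), i(8), z(9), a(10), b(11), e(12). Total: 12 letters.

12


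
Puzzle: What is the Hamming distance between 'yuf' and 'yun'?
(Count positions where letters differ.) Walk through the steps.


Alignment:
Position 1: 'y' vs 'y' = match
Position 2: 'u' vs 'u' = match
Position 3: 'f' vs 'n' = DIFFER
Total differences: 1

1


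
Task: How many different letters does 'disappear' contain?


Unique letters in 'disappear': {a, d, e, i, p, r, s} = 7 distinct letters.

7


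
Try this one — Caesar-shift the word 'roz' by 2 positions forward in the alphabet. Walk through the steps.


Shift each letter by 2: r -> t, o -> q, z -> b. Result: 'tqb'.

tqb


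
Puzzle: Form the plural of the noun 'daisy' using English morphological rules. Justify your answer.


Apply rule: Change -y to -ies (consonant + y). 'daisy' becomes 'daisies'.

daisies


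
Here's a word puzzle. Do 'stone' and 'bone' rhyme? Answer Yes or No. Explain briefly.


Rime (stressed vowel + following sounds) of 'stone': -one = /oʊn/
Rime of 'bone': -one = /oʊn/
/oʊn/ and /oʊn/ are the same ending sound, so the words rhyme.

Yes


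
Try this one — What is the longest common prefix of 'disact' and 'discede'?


Compare from the start: 3 characters match: 'dis'. Mismatch at position 4: 'a' vs 'c'.

dis


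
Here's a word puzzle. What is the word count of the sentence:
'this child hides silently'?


Split into words: this | child | hides | silently = 4 words.

4


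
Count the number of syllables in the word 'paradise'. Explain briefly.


Break 'paradise' into syllables: par-a-dise -> par | a | dise = 3 syllables

3 syllables


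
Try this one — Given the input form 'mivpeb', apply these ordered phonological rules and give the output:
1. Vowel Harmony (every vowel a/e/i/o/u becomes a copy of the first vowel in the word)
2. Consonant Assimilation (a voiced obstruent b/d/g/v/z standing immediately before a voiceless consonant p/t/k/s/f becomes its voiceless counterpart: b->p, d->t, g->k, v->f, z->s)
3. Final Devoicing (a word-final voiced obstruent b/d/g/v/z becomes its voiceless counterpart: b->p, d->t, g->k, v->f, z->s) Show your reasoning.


Starting form: 'mivpeb'
Rule 1: Vowel Harmony: all vowels become 'i' (matching first vowel). 'mivpeb' -> 'mivpib'
Rule 2: Consonant Assimilation: voiced obstruent before voiceless consonant becomes voiceless ('vp' -> 'fp'). 'mivpib' -> 'mifpib'
Rule 3: Final Devoicing: word-final voiced obstruent 'b' becomes voiceless 'p'. 'mifpib' -> 'mifpip'
Final form: 'mifpip'

mifpip


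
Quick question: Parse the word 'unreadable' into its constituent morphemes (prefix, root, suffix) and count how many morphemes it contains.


Step 1: Identify prefix: 'un' (meaning: not/reverse)
Step 2: Identify root: 'read'
Step 3: Identify suffix(es): 'able'
Decomposition: un- (prefix: not/reverse) + read (root) + -able (suffix: capable of)
Total morphemes: 3

3 morphemes (un- (prefix: not/reverse) + read (root) + -able (suffix: capable of))


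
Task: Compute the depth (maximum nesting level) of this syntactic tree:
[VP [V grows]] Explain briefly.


Count bracket nesting levels:
'[' at pos 0: depth = 1
'[' at pos 4: depth = 2
Maximum depth reached: 2

2


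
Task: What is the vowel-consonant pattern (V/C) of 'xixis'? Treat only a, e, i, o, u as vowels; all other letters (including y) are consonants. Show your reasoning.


Letter mapping: x = C, i = V, x = C, i = V, s = C.

CVCVC


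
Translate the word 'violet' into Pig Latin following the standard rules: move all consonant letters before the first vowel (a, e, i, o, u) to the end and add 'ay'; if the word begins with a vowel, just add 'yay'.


'violet': move consonant cluster 'v' to end and add 'ay': 'ioletvay'.

ioletvay


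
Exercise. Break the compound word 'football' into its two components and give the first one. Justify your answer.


Split 'football' into 'foot' + 'ball'. The first part is 'foot'.

foot


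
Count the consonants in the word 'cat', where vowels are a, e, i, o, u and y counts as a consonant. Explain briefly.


Consonants in 'cat': c, t = 2 consonants.

2


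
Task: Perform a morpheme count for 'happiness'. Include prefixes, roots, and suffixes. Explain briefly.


Decomposition: happy (root) + -ness (suffix) = 2 morpheme(s)

2 morphemes


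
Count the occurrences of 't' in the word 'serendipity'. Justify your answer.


Letter 't' in 'serendipity': found at position(s) 10 = 1 occurrence(s).

1


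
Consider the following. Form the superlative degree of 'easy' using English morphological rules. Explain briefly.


Apply superlative formation (consonant + y: change y to i, add -est): 'easy' -> 'easiest'.

easiest


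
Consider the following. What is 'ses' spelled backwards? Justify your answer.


Reverse 'ses' character by character: 'ses'.

ses


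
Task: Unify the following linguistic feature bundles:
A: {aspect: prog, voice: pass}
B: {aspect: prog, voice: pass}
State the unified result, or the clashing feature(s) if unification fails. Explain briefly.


Compare features:
aspect: A=prog vs B=prog -> unified: prog
voice: A=pass vs B=pass -> unified: pass
No clashes found.

Unified: {aspect: prog, voice: pass}


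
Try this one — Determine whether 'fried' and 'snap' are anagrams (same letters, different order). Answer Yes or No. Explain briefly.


Sorted letters of 'fried': 'defir'
Sorted letters of 'snap': 'anps'
They do not match.

No


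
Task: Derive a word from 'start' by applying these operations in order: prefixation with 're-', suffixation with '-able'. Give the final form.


Step 1: Add prefix 're-' to 'start' = 'restart'
Step 2: Add suffix '-able' to 'restart' = 'restartable'

restartable


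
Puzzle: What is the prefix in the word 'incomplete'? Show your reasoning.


The word 'incomplete' = 'in' (prefix) + 'complete' (root). The prefix is 'in'.

in


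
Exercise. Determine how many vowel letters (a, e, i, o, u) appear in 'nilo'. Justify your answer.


Vowels in 'nilo': i, o = 2 vowels.

2


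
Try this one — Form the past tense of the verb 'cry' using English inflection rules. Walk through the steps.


Apply rule: Change -y to -ied. 'cry' becomes 'cried'.

cried


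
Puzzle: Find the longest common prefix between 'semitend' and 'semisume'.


Compare from the start: 4 characters match: 'semi'. Mismatch at position 5: 't' vs 's'.

semi


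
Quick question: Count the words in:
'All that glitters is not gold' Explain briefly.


Split into words: All | that | glitters | is | not | gold = 6 words.

6


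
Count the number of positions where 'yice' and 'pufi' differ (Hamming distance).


Alignment:
Position 1: 'y' vs 'p' = DIFFER
Position 2: 'i' vs 'u' = DIFFER
Position 3: 'c' vs 'f' = DIFFER
Position 4: 'e' vs 'i' = DIFFER
Total differences: 4

4


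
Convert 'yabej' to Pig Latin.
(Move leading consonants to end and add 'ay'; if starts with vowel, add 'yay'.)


'yabej': move consonant cluster 'y' to end and add 'ay': 'abejyay'.

abejyay


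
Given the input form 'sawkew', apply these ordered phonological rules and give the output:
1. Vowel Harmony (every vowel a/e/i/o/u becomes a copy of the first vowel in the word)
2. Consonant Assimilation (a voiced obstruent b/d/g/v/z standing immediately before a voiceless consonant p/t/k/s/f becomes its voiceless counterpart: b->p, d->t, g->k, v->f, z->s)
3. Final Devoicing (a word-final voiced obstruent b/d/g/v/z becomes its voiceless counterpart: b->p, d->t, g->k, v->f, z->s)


Starting form: 'sawkew'
Rule 1: Vowel Harmony: all vowels become 'a' (matching first vowel). 'sawkew' -> 'sawkaw'
Rule 2: Consonant Assimilation: no voiced obstruent (b/d/g/v/z) stands immediately before a voiceless consonant (p/t/k/s/f). No change.
Rule 3: Final Devoicing: final consonant 'w' is not one of the voiced obstruents b/d/g/v/z. No change.
Final form: 'sawkaw'

sawkaw


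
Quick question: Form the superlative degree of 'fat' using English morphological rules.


Apply superlative formation (double final consonant, add -est): 'fat' -> 'fattest'.

fattest


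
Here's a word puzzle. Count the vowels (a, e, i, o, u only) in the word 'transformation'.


Vowels in 'transformation': a, o, a, i, o = 5 vowels.

5


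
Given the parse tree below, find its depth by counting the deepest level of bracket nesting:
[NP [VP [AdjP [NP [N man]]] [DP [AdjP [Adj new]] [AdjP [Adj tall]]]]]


Count bracket nesting levels:
'[' at pos 0: depth = 1
'[' at pos 4: depth = 2
'[' at pos 8: depth = 3
'[' at pos 14: depth = 4
'[' at pos 18: depth = 5
'[' at pos 28: depth = 3
'[' at pos 32: depth = 4
'[' at pos 38: depth = 5
'[' at pos 49: depth = 4
'[' at pos 55: depth = 5
Maximum depth reached: 5

5


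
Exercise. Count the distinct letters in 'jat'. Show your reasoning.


Unique letters in 'jat': {a, j, t} = 3 distinct letters.

3


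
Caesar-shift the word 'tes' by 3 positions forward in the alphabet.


Shift each letter by 3: t -> w, e -> h, s -> v. Result: 'whv'.

whv


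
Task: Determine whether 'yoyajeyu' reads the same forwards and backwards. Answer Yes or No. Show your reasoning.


Forward: 'yoyajeyu'
Reversed: 'uyejayoy'
They differ.

No


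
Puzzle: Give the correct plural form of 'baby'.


Apply rule: Change -y to -ies (consonant + y). 'baby' becomes 'babies'.

babies


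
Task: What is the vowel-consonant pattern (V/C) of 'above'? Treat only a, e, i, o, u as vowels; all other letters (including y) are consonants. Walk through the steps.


Letter mapping: a = V, b = C, o = V, v = C, e = V.

VCVCV


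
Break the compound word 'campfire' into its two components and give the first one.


Split 'campfire' into 'camp' + 'fire'. The first part is 'camp'.

camp


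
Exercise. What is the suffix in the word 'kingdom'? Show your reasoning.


The word 'kingdom' = 'king' (root) + '-dom' (suffix). The suffix is '-dom'.

dom


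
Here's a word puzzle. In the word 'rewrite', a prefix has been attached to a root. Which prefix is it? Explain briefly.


The word 'rewrite' = 're' (prefix) + 'write' (root). The prefix is 're'.

re


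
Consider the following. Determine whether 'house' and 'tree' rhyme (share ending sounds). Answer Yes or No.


Rime (stressed vowel + following sounds) of 'house': -ouse = /aʊs/
Rime of 'tree': -ee = /iː/
/aʊs/ and /iː/ are different ending sounds, so the words do not rhyme.

No


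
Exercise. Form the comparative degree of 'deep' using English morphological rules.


Apply comparative formation (add -er): 'deep' -> 'deeper'.

deeper


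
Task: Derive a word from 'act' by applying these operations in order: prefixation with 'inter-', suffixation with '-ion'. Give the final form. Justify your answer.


Step 1: Add prefix 'inter-' to 'act' = 'interact'
Step 2: Add suffix '-ion' to 'interact' = 'interaction'

interaction


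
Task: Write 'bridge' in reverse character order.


Reverse 'bridge' character by character: 'egdirb'.

egdirb


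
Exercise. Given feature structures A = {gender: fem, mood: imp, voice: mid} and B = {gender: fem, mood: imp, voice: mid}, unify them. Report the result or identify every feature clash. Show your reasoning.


Compare features:
gender: A=fem vs B=fem -> unified: fem
mood: A=imp vs B=imp -> unified: imp
voice: A=mid vs B=mid -> unified: mid
No clashes found.

Unified: {gender: fem, mood: imp, voice: mid}


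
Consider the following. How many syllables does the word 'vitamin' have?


Break 'vitamin' into syllables: vi-ta-min -> vi | ta | min = 3 syllables

3 syllables


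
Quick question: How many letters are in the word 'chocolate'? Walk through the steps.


Spell out 'chocolate' and number each letter: c(1), h(2), o(3), c(4), o(5), l(6), a(7), t(8), e(9). Total: 9 letters.

9


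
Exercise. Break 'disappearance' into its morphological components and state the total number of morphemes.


Step 1: Identify prefix: 'dis' (meaning: not/apart)
Step 2: Identify root: 'appear'
Step 3: Identify suffix(es): 'ance'
Decomposition: dis- (prefix: not/apart) + appear (root) + -ance (suffix: state/act)
Total morphemes: 3

3 morphemes (dis- (prefix: not/apart) + appear (root) + -ance (suffix: state/act))


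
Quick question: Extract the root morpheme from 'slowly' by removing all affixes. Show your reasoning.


Remove suffix '-ly' from 'slowly' to get root 'slow'.

slow


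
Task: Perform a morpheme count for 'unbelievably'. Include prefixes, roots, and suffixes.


Decomposition: un- (prefix) + believe (root) + -able (suffix) + -ly (suffix) = 4 morpheme(s)

4 morphemes


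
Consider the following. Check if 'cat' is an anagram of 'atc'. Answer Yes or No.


Sorted letters of 'cat': 'act'
Sorted letters of 'atc': 'act'
They match.

Yes


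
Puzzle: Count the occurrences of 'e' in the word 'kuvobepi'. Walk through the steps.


Letter 'e' in 'kuvobepi': found at position(s) 6 = 1 occurrence(s).

1


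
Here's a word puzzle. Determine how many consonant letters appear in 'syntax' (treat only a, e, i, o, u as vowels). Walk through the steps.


Consonants in 'syntax': s, y, n, t, x = 5 consonants.

5


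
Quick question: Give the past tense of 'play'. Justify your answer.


Apply rule: Add -ed. 'play' becomes 'played'.

played


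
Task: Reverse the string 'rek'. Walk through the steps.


Reverse 'rek' character by character: 'ker'.

ker


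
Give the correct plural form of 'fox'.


Apply rule: Add -es (sibilant/fricative ending). 'fox' becomes 'foxes'.

foxes


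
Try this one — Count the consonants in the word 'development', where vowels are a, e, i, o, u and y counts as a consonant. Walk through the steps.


Consonants in 'development': d, v, l, p, m, n, t = 7 consonants.

7


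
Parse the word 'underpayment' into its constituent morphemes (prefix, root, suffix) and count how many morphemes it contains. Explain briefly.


Step 1: Identify prefix: 'under' (meaning: beneath/insufficient)
Step 2: Identify root: 'pay'
Step 3: Identify suffix(es): 'ment'
Decomposition: under- (prefix: beneath/insufficient) + pay (root) + -ment (suffix: action/result)
Total morphemes: 3

3 morphemes (under- (prefix: beneath/insufficient) + pay (root) + -ment (suffix: action/result))


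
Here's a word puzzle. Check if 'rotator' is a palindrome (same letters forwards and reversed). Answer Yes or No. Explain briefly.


Forward: 'rotator'
Reversed: 'rotator'
They are identical.

Yes


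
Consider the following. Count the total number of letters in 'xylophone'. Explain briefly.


Spell out 'xylophone' and number each letter: x(1), y(2), l(3), o(4), p(5), h(6), o(7), n(8), e(9). Total: 9 letters.

9


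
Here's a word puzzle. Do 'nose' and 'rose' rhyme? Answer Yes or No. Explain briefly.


Rime (stressed vowel + following sounds) of 'nose': -ose = /oʊz/
Rime of 'rose': -ose = /oʊz/
/oʊz/ and /oʊz/ are the same ending sound, so the words rhyme.

Yes


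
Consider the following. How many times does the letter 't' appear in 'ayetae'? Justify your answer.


Letter 't' in 'ayetae': found at position(s) 4 = 1 occurrence(s).

1


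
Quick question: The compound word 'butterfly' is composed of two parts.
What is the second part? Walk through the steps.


Split 'butterfly' into 'butter' + 'fly'. The second part is 'fly'.

fly


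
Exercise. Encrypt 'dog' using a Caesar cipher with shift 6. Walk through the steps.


Shift each letter by 6: d -> j, o -> u, g -> m. Result: 'jum'.

jum


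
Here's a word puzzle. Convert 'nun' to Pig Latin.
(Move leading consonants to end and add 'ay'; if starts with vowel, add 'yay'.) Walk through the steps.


'nun': move consonant cluster 'n' to end and add 'ay': 'unnay'.

unnay


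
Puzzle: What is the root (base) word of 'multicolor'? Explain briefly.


Remove prefix 'multi' from 'multicolor' to get root 'color'.

color


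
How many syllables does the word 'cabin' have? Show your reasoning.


Break 'cabin' into syllables: cab-in -> cab | in = 2 syllables

2 syllables


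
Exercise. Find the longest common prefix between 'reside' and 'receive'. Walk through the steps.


Compare from the start: 2 characters match: 're'. Mismatch at position 3: 's' vs 'c'.

re


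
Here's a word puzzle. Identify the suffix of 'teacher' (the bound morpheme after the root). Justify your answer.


The word 'teacher' = 'teach' (root) + '-er' (suffix). The suffix is '-er'.

er


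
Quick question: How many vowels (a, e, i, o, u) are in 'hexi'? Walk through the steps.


Vowels in 'hexi': e, i = 2 vowels.

2


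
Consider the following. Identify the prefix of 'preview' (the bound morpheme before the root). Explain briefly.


The word 'preview' = 'pre' (prefix) + 'view' (root). The prefix is 'pre'.

pre


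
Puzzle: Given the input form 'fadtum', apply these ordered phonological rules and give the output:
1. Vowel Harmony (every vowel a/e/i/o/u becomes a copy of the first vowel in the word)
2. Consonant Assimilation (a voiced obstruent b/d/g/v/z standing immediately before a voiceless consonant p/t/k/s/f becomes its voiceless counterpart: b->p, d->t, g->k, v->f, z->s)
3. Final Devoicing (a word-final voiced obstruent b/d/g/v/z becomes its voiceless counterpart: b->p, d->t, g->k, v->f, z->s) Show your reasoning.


Starting form: 'fadtum'
Rule 1: Vowel Harmony: all vowels become 'a' (matching first vowel). 'fadtum' -> 'fadtam'
Rule 2: Consonant Assimilation: voiced obstruent before voiceless consonant becomes voiceless ('dt' -> 'tt'). 'fadtam' -> 'fattam'
Rule 3: Final Devoicing: final consonant 'm' is not one of the voiced obstruents b/d/g/v/z. No change.
Final form: 'fattam'

fattam


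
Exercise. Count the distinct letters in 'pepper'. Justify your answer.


Unique letters in 'pepper': {e, p, r} = 3 distinct letters.

3


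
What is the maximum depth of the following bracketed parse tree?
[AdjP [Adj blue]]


Count bracket nesting levels:
'[' at pos 0: depth = 1
'[' at pos 6: depth = 2
Maximum depth reached: 2

2


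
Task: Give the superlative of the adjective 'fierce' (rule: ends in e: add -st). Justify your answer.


Apply superlative formation (ends in e: add -st): 'fierce' -> 'fiercest'.

fiercest


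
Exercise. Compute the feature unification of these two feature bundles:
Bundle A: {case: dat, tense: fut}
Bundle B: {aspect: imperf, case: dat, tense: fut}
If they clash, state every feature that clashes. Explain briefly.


Compare features:
aspect: A=_ vs B=imperf -> unified: imperf
case: A=dat vs B=dat -> unified: dat
tense: A=fut vs B=fut -> unified: fut
No clashes found.

Unified: {aspect: imperf, case: dat, tense: fut}


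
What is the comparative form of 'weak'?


Apply comparative formation (add -er): 'weak' -> 'weaker'.

weaker


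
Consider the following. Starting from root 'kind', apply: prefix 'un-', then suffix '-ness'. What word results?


Step 1: Add prefix 'un-' to 'kind' = 'unkind'
Step 2: Add suffix '-ness' to 'unkind' = 'unkindness'

unkindness


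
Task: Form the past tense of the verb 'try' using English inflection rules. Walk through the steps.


Apply rule: Change -y to -ied. 'try' becomes 'tried'.

tried


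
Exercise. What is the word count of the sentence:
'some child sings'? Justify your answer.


Split into words: some | child | sings = 3 words.

3


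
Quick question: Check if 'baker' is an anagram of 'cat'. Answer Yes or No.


Sorted letters of 'baker': 'abekr'
Sorted letters of 'cat': 'act'
They do not match.

No


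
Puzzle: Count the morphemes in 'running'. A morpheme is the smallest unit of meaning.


Decomposition: run (root) + -ing (suffix) = 2 morpheme(s)

2 morphemes


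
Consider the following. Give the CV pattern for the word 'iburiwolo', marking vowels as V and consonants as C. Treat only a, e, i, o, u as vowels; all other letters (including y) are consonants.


Letter mapping: i = V, b = C, u = V, r = C, i = V, w = C, o = V, l = C, o = V.

VCVCVCVCV


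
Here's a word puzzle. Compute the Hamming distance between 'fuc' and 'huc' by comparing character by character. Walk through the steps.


Alignment:
Position 1: 'f' vs 'h' = DIFFER
Position 2: 'u' vs 'u' = match
Position 3: 'c' vs 'c' = match
Total differences: 1

1


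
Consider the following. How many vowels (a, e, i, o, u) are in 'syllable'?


Vowels in 'syllable': a, e = 2 vowels.

2


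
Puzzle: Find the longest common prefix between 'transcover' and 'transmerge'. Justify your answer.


Compare from the start: 5 characters match: 'trans'. Mismatch at position 6: 'c' vs 'm'.

trans


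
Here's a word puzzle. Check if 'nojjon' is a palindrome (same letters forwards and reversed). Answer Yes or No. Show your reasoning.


Forward: 'nojjon'
Reversed: 'nojjon'
They are identical.

Yes


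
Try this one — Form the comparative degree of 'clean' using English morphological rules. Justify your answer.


Apply comparative formation (add -er): 'clean' -> 'cleaner'.

cleaner


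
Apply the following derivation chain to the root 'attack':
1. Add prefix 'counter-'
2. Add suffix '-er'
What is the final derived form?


Step 1: Add prefix 'counter-' to 'attack' = 'counterattack'
Step 2: Add suffix '-er' to 'counterattack' = 'counterattacker'

counterattacker
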